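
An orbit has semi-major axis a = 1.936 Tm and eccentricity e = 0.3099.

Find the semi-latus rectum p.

Convert to SI: a = 1.936 Tm = 1.936e+12 m.
p = a (1 − e²).
p = 1.936e+12 · (1 − (0.3099)²) = 1.936e+12 · 0.903962 ≈ 1.75e+12 m = 1.75 Tm.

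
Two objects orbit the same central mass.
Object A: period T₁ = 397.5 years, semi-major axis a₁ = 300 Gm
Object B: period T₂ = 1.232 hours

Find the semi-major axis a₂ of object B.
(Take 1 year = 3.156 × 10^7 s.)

Convert to SI: T₁ = 397.5 years = 1.25451e+10 s; a₁ = 300 Gm = 3e+11 m; T₂ = 1.232 hours = 4435.2 s.
Kepler's third law: (T₁/T₂)² = (a₁/a₂)³ ⇒ a₂ = a₁ · (T₂/T₁)^(2/3).
T₂/T₁ = 4435.2 / 1.25451e+10 = 3.5354e-07.
a₂ = 3e+11 · (3.5354e-07)^(2/3) m ≈ 1.5e+07 m = 15 Mm.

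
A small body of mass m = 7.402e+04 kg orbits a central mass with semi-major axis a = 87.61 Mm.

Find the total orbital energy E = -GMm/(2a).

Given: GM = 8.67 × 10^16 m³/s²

Convert to SI: a = 87.61 Mm = 8.761e+07 m.
E = −GMm / (2a).
E = −8.67e+16 · 7.402e+04 / (2 · 8.761e+07) J ≈ -3.663e+13 J = -36.63 TJ.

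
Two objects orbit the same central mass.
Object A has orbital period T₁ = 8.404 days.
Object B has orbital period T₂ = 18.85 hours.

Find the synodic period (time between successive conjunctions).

Convert to SI: T₁ = 8.404 days = 726106 s; T₂ = 18.85 hours = 67860 s.
T_syn = |T₁ · T₂ / (T₁ − T₂)|.
T_syn = |726106 · 67860 / (726106 − 67860)| s ≈ 7.486e+04 s = 20.79 hours.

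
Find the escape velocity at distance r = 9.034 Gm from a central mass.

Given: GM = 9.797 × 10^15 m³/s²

Convert to SI: r = 9.034 Gm = 9.034e+09 m.
Escape velocity comes from setting total energy to zero: ½v² − GM/r = 0 ⇒ v_esc = √(2GM / r).
v_esc = √(2 · 9.797e+15 / 9.034e+09) m/s ≈ 1473 m/s = 1.473 km/s.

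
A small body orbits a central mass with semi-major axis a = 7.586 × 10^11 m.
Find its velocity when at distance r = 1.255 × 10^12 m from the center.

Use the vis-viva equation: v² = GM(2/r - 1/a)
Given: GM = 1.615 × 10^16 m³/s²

Vis-viva: v = √(GM · (2/r − 1/a)).
2/r − 1/a = 2/1.255e+12 − 1/7.586e+11 = 2.75408e-13 m⁻¹.
v = √(1.615e+16 · 2.75408e-13) m/s ≈ 66.69 m/s = 66.69 m/s.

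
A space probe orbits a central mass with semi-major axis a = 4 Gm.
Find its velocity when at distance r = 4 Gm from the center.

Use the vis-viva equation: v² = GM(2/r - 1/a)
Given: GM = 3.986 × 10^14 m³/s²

Convert to SI: a = 4 Gm = 4e+09 m; r = 4 Gm = 4e+09 m.
Vis-viva: v = √(GM · (2/r − 1/a)).
2/r − 1/a = 2/4e+09 − 1/4e+09 = 2.5e-10 m⁻¹.
v = √(3.986e+14 · 2.5e-10) m/s ≈ 315.7 m/s = 315.7 m/s.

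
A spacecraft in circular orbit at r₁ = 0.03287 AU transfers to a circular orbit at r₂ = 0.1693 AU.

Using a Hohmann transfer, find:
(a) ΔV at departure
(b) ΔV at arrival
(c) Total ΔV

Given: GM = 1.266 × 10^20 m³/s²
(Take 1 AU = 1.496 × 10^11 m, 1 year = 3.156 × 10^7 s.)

Convert to SI: r₁ = 0.03287 AU = 4.91735e+09 m; r₂ = 0.1693 AU = 2.53273e+10 m.
Transfer semi-major axis: a_t = (r₁ + r₂)/2 = (4.91735e+09 + 2.53273e+10)/2 = 1.51223e+10 m.
Circular speeds: v₁ = √(GM/r₁) = 160454 m/s, v₂ = √(GM/r₂) = 70700.5 m/s.
Transfer speeds (vis-viva v² = GM(2/r − 1/a_t)): v₁ᵗ = 207652 m/s, v₂ᵗ = 40316.2 m/s.
(a) ΔV₁ = |v₁ᵗ − v₁| ≈ 4.72e+04 m/s = 9.957 AU/year.
(b) ΔV₂ = |v₂ − v₂ᵗ| ≈ 3.038e+04 m/s = 6.41 AU/year.
(c) ΔV_total = ΔV₁ + ΔV₂ ≈ 7.758e+04 m/s = 16.37 AU/year.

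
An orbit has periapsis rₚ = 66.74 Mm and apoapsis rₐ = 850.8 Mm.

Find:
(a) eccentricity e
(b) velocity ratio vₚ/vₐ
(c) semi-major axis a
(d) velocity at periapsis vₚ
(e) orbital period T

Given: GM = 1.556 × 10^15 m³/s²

Convert to SI: rₚ = 66.74 Mm = 6.674e+07 m; rₐ = 850.8 Mm = 8.508e+08 m.
(a) e = (rₐ − rₚ)/(rₐ + rₚ) = (8.508e+08 − 6.674e+07)/(8.508e+08 + 6.674e+07) ≈ 0.8545
(b) Conservation of angular momentum (rₚvₚ = rₐvₐ) gives vₚ/vₐ = rₐ/rₚ = 8.508e+08/6.674e+07 ≈ 12.75
(c) a = (rₚ + rₐ)/2 = (6.674e+07 + 8.508e+08)/2 ≈ 4.588e+08 m
(d) With a = (rₚ + rₐ)/2 = 4.5877e+08 m, vₚ = √(GM (2/rₚ − 1/a)) = √(1.556e+15 · (2/6.674e+07 − 1/4.5877e+08)) m/s ≈ 6575 m/s
(e) With a = (rₚ + rₐ)/2 = 4.5877e+08 m, T = 2π √(a³/GM) = 2π √((4.5877e+08)³/1.556e+15) s ≈ 1.565e+06 s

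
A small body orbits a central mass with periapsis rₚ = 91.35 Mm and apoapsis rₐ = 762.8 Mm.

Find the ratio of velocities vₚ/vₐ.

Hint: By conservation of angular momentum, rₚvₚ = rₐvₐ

Convert to SI: rₚ = 91.35 Mm = 9.135e+07 m; rₐ = 762.8 Mm = 7.628e+08 m.
Conservation of angular momentum gives rₚvₚ = rₐvₐ, so vₚ/vₐ = rₐ/rₚ.
vₚ/vₐ = 7.628e+08 / 9.135e+07 ≈ 8.35.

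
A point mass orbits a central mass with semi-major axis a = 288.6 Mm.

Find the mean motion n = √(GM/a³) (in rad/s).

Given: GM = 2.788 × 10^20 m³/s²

Convert to SI: a = 288.6 Mm = 2.886e+08 m.
n = √(GM / a³).
n = √(2.788e+20 / (2.886e+08)³) rad/s ≈ 0.003406 rad/s.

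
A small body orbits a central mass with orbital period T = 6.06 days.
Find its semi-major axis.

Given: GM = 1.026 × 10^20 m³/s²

Convert to SI: T = 6.06 days = 523584 s.
Invert Kepler's third law: a = (GM · T² / (4π²))^(1/3).
Substituting T = 523584 s and GM = 1.026e+20 m³/s²:
a = (1.026e+20 · (523584)² / (4π²))^(1/3) m
a ≈ 8.931e+09 m = 8.931 Gm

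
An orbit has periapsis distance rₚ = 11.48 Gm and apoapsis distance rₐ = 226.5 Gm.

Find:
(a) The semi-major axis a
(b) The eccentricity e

Convert to SI: rₚ = 11.48 Gm = 1.148e+10 m; rₐ = 226.5 Gm = 2.265e+11 m.
(a) a = (rₚ + rₐ) / 2 = (1.148e+10 + 2.265e+11) / 2 ≈ 1.19e+11 m = 119 Gm.
(b) e = (rₐ − rₚ) / (rₐ + rₚ) = (2.265e+11 − 1.148e+10) / (2.265e+11 + 1.148e+10) ≈ 0.9035.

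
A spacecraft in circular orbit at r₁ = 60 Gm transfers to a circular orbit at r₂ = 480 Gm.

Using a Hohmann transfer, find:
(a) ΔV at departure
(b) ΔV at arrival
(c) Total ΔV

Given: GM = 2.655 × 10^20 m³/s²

Convert to SI: r₁ = 60 Gm = 6e+10 m; r₂ = 480 Gm = 4.8e+11 m.
Transfer semi-major axis: a_t = (r₁ + r₂)/2 = (6e+10 + 4.8e+11)/2 = 2.7e+11 m.
Circular speeds: v₁ = √(GM/r₁) = 66520.7 m/s, v₂ = √(GM/r₂) = 23518.6 m/s.
Transfer speeds (vis-viva v² = GM(2/r − 1/a_t)): v₁ᵗ = 88694.2 m/s, v₂ᵗ = 11086.8 m/s.
(a) ΔV₁ = |v₁ᵗ − v₁| ≈ 2.217e+04 m/s = 22.17 km/s.
(b) ΔV₂ = |v₂ − v₂ᵗ| ≈ 1.243e+04 m/s = 12.43 km/s.
(c) ΔV_total = ΔV₁ + ΔV₂ ≈ 3.461e+04 m/s = 34.61 km/s.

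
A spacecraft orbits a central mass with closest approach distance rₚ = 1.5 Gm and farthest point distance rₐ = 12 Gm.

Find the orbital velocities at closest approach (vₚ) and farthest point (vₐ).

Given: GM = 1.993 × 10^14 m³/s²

Convert to SI: rₚ = 1.5 Gm = 1.5e+09 m; rₐ = 12 Gm = 1.2e+10 m.
Use the vis-viva equation v² = GM(2/r − 1/a) with a = (rₚ + rₐ)/2 = (1.5e+09 + 1.2e+10)/2 = 6.75e+09 m.
vₚ = √(GM · (2/rₚ − 1/a)) = √(1.993e+14 · (2/1.5e+09 − 1/6.75e+09)) m/s ≈ 486 m/s = 486 m/s.
vₐ = √(GM · (2/rₐ − 1/a)) = √(1.993e+14 · (2/1.2e+10 − 1/6.75e+09)) m/s ≈ 60.75 m/s = 60.75 m/s.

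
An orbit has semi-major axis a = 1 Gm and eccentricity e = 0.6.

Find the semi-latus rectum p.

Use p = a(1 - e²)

Convert to SI: a = 1 Gm = 1e+09 m.
p = a (1 − e²).
p = 1e+09 · (1 − (0.6)²) = 1e+09 · 0.64 ≈ 6.4e+08 m = 640 Mm.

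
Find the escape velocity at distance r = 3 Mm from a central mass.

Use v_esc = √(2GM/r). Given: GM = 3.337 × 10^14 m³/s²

Convert to SI: r = 3 Mm = 3e+06 m.
Escape velocity comes from setting total energy to zero: ½v² − GM/r = 0 ⇒ v_esc = √(2GM / r).
v_esc = √(2 · 3.337e+14 / 3e+06) m/s ≈ 1.492e+04 m/s = 14.92 km/s.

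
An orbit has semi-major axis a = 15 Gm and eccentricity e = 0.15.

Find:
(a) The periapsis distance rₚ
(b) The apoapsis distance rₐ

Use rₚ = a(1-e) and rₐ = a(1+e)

Convert to SI: a = 15 Gm = 1.5e+10 m.
(a) rₚ = a(1 − e) = 1.5e+10 · (1 − 0.15) = 1.5e+10 · 0.85 ≈ 1.275e+10 m = 12.75 Gm.
(b) rₐ = a(1 + e) = 1.5e+10 · (1 + 0.15) = 1.5e+10 · 1.15 ≈ 1.725e+10 m = 17.25 Gm.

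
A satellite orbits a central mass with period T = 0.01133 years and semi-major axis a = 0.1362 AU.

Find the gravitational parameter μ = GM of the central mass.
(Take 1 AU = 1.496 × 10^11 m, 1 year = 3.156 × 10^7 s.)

Convert to SI: T = 0.01133 years = 357575 s; a = 0.1362 AU = 2.03755e+10 m.
GM = 4π² · a³ / T².
GM = 4π² · (2.03755e+10)³ / (357575)² m³/s² ≈ 2.612e+21 m³/s² = 2.612 × 10^21 m³/s².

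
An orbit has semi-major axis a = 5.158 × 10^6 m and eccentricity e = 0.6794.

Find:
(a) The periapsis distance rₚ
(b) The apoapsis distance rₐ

(a) rₚ = a(1 − e) = 5.158e+06 · (1 − 0.6794) = 5.158e+06 · 0.3206 ≈ 1.654e+06 m = 1.654 × 10^6 m.
(b) rₐ = a(1 + e) = 5.158e+06 · (1 + 0.6794) = 5.158e+06 · 1.6794 ≈ 8.662e+06 m = 8.662 × 10^6 m.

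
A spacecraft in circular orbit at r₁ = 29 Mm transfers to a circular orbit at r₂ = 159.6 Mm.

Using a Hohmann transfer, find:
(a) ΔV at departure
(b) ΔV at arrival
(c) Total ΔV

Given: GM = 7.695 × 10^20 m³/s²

Convert to SI: r₁ = 29 Mm = 2.9e+07 m; r₂ = 159.6 Mm = 1.596e+08 m.
Transfer semi-major axis: a_t = (r₁ + r₂)/2 = (2.9e+07 + 1.596e+08)/2 = 9.43e+07 m.
Circular speeds: v₁ = √(GM/r₁) = 5.15116e+06 m/s, v₂ = √(GM/r₂) = 2.19578e+06 m/s.
Transfer speeds (vis-viva v² = GM(2/r − 1/a_t)): v₁ᵗ = 6.70141e+06 m/s, v₂ᵗ = 1.21767e+06 m/s.
(a) ΔV₁ = |v₁ᵗ − v₁| ≈ 1.55e+06 m/s = 1550 km/s.
(b) ΔV₂ = |v₂ − v₂ᵗ| ≈ 9.781e+05 m/s = 978.1 km/s.
(c) ΔV_total = ΔV₁ + ΔV₂ ≈ 2.528e+06 m/s = 2528 km/s.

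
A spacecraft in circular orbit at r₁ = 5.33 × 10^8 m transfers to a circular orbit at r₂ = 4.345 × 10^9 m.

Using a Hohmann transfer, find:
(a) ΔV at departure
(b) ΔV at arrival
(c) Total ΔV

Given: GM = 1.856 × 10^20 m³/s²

Transfer semi-major axis: a_t = (r₁ + r₂)/2 = (5.33e+08 + 4.345e+09)/2 = 2.439e+09 m.
Circular speeds: v₁ = √(GM/r₁) = 590100 m/s, v₂ = √(GM/r₂) = 206678 m/s.
Transfer speeds (vis-viva v² = GM(2/r − 1/a_t)): v₁ᵗ = 787616 m/s, v₂ᵗ = 96616.6 m/s.
(a) ΔV₁ = |v₁ᵗ − v₁| ≈ 1.975e+05 m/s = 197.5 km/s.
(b) ΔV₂ = |v₂ − v₂ᵗ| ≈ 1.101e+05 m/s = 110.1 km/s.
(c) ΔV_total = ΔV₁ + ΔV₂ ≈ 3.076e+05 m/s = 307.6 km/s.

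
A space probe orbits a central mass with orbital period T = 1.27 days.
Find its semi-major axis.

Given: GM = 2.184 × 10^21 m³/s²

Convert to SI: T = 1.27 days = 109728 s.
Invert Kepler's third law: a = (GM · T² / (4π²))^(1/3).
Substituting T = 109728 s and GM = 2.184e+21 m³/s²:
a = (2.184e+21 · (109728)² / (4π²))^(1/3) m
a ≈ 8.733e+09 m = 8.733 Gm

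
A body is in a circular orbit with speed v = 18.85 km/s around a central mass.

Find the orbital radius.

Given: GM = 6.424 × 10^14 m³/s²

Convert to SI: v = 18.85 km/s = 18850 m/s.
For a circular orbit, v² = GM / r, so r = GM / v².
r = 6.424e+14 / (18850)² m ≈ 1.808e+06 m = 1.808 Mm.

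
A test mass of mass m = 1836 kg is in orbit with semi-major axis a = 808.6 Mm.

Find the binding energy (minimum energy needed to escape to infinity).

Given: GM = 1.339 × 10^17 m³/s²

Convert to SI: a = 808.6 Mm = 8.086e+08 m.
Total orbital energy is E = −GMm/(2a); binding energy is E_bind = −E = GMm/(2a).
E_bind = 1.339e+17 · 1836 / (2 · 8.086e+08) J ≈ 1.52e+11 J = 152 GJ.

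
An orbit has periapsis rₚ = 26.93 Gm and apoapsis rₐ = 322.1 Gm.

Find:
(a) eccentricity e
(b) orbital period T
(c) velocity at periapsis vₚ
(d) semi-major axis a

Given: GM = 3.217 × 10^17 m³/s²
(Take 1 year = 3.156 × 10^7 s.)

Convert to SI: rₚ = 26.93 Gm = 2.693e+10 m; rₐ = 322.1 Gm = 3.221e+11 m.
(a) e = (rₐ − rₚ)/(rₐ + rₚ) = (3.221e+11 − 2.693e+10)/(3.221e+11 + 2.693e+10) ≈ 0.8457
(b) With a = (rₚ + rₐ)/2 = 1.74515e+11 m, T = 2π √(a³/GM) = 2π √((1.74515e+11)³/3.217e+17) s ≈ 8.076e+08 s
(c) With a = (rₚ + rₐ)/2 = 1.74515e+11 m, vₚ = √(GM (2/rₚ − 1/a)) = √(3.217e+17 · (2/2.693e+10 − 1/1.74515e+11)) m/s ≈ 4696 m/s
(d) a = (rₚ + rₐ)/2 = (2.693e+10 + 3.221e+11)/2 ≈ 1.745e+11 m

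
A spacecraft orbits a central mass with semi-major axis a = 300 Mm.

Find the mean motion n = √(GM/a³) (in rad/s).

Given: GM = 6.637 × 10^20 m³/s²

Convert to SI: a = 300 Mm = 3e+08 m.
n = √(GM / a³).
n = √(6.637e+20 / (3e+08)³) rad/s ≈ 0.004958 rad/s.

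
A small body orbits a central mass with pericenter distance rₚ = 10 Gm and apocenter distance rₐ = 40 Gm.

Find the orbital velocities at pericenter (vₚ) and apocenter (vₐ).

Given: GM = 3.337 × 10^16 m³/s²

Convert to SI: rₚ = 10 Gm = 1e+10 m; rₐ = 40 Gm = 4e+10 m.
Use the vis-viva equation v² = GM(2/r − 1/a) with a = (rₚ + rₐ)/2 = (1e+10 + 4e+10)/2 = 2.5e+10 m.
vₚ = √(GM · (2/rₚ − 1/a)) = √(3.337e+16 · (2/1e+10 − 1/2.5e+10)) m/s ≈ 2311 m/s = 2.311 km/s.
vₐ = √(GM · (2/rₐ − 1/a)) = √(3.337e+16 · (2/4e+10 − 1/2.5e+10)) m/s ≈ 577.7 m/s = 577.7 m/s.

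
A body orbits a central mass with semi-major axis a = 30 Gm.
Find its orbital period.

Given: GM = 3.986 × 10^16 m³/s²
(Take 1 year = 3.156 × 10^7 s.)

Convert to SI: a = 30 Gm = 3e+10 m.
Kepler's third law: T = 2π √(a³ / GM).
Substituting a = 3e+10 m and GM = 3.986e+16 m³/s²:
T = 2π √((3e+10)³ / 3.986e+16) s
T ≈ 1.635e+08 s = 5.182 years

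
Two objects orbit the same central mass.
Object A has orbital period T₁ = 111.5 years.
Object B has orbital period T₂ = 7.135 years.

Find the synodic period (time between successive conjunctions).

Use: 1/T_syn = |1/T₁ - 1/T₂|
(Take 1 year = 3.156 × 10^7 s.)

Convert to SI: T₁ = 111.5 years = 3.51894e+09 s; T₂ = 7.135 years = 2.25181e+08 s.
T_syn = |T₁ · T₂ / (T₁ − T₂)|.
T_syn = |3.51894e+09 · 2.25181e+08 / (3.51894e+09 − 2.25181e+08)| s ≈ 2.406e+08 s = 7.623 years.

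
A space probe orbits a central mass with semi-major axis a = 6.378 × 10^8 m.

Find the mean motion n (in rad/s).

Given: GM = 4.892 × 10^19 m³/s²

n = √(GM / a³).
n = √(4.892e+19 / (6.378e+08)³) rad/s ≈ 0.0004342 rad/s.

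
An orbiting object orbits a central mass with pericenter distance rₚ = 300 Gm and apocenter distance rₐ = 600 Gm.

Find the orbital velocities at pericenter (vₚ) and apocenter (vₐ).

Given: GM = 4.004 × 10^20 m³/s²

Convert to SI: rₚ = 300 Gm = 3e+11 m; rₐ = 600 Gm = 6e+11 m.
Use the vis-viva equation v² = GM(2/r − 1/a) with a = (rₚ + rₐ)/2 = (3e+11 + 6e+11)/2 = 4.5e+11 m.
vₚ = √(GM · (2/rₚ − 1/a)) = √(4.004e+20 · (2/3e+11 − 1/4.5e+11)) m/s ≈ 4.218e+04 m/s = 42.18 km/s.
vₐ = √(GM · (2/rₐ − 1/a)) = √(4.004e+20 · (2/6e+11 − 1/4.5e+11)) m/s ≈ 2.109e+04 m/s = 21.09 km/s.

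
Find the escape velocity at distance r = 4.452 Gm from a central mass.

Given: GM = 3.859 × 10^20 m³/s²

Convert to SI: r = 4.452 Gm = 4.452e+09 m.
Escape velocity comes from setting total energy to zero: ½v² − GM/r = 0 ⇒ v_esc = √(2GM / r).
v_esc = √(2 · 3.859e+20 / 4.452e+09) m/s ≈ 4.164e+05 m/s = 416.4 km/s.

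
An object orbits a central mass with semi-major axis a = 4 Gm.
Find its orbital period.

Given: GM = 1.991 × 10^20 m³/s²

Convert to SI: a = 4 Gm = 4e+09 m.
Kepler's third law: T = 2π √(a³ / GM).
Substituting a = 4e+09 m and GM = 1.991e+20 m³/s²:
T = 2π √((4e+09)³ / 1.991e+20) s
T ≈ 1.127e+05 s = 1.304 days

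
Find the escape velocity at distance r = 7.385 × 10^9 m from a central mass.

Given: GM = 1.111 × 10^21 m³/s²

Escape velocity comes from setting total energy to zero: ½v² − GM/r = 0 ⇒ v_esc = √(2GM / r).
v_esc = √(2 · 1.111e+21 / 7.385e+09) m/s ≈ 5.485e+05 m/s = 548.5 km/s.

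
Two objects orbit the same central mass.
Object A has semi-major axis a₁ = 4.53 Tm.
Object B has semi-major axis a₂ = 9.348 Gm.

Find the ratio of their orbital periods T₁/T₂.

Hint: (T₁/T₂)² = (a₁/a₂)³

Convert to SI: a₁ = 4.53 Tm = 4.53e+12 m; a₂ = 9.348 Gm = 9.348e+09 m.
From Kepler's third law, (T₁/T₂)² = (a₁/a₂)³, so T₁/T₂ = (a₁/a₂)^(3/2).
a₁/a₂ = 4.53e+12 / 9.348e+09 = 484.596.
T₁/T₂ = (484.596)^(3/2) ≈ 1.067e+04.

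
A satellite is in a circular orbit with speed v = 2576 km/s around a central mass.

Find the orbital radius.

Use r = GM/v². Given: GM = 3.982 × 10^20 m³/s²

Convert to SI: v = 2576 km/s = 2.576e+06 m/s.
For a circular orbit, v² = GM / r, so r = GM / v².
r = 3.982e+20 / (2.576e+06)² m ≈ 6.001e+07 m = 60.01 Mm.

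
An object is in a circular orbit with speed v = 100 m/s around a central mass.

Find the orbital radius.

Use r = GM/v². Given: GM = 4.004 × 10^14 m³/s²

For a circular orbit, v² = GM / r, so r = GM / v².
r = 4.004e+14 / (100)² m ≈ 4.004e+10 m = 40.04 Gm.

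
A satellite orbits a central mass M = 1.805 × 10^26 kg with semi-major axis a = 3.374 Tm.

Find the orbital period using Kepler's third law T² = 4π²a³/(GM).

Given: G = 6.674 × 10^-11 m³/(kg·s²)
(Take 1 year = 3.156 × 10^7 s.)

Convert to SI: a = 3.374 Tm = 3.374e+12 m.
GM = G · M = 6.674e-11 · 1.805e+26 = 1.20466e+16 m³/s².
Kepler's third law: T = 2π √(a³ / GM).
Substituting a = 3.374e+12 m and GM = 1.20466e+16 m³/s²:
T = 2π √((3.374e+12)³ / 1.20466e+16) s
T ≈ 3.548e+11 s = 1.124e+04 years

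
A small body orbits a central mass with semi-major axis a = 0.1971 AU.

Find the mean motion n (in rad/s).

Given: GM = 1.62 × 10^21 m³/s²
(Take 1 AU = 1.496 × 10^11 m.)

Convert to SI: a = 0.1971 AU = 2.94862e+10 m.
n = √(GM / a³).
n = √(1.62e+21 / (2.94862e+10)³) rad/s ≈ 7.949e-06 rad/s.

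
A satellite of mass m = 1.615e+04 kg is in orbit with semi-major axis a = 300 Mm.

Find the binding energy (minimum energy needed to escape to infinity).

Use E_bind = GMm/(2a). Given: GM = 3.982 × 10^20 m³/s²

Convert to SI: a = 300 Mm = 3e+08 m.
Total orbital energy is E = −GMm/(2a); binding energy is E_bind = −E = GMm/(2a).
E_bind = 3.982e+20 · 1.615e+04 / (2 · 3e+08) J ≈ 1.072e+16 J = 10.72 PJ.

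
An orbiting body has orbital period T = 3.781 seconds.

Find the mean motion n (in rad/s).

n = 2π / T.
n = 2π / 3.781 s ≈ 1.662 rad/s.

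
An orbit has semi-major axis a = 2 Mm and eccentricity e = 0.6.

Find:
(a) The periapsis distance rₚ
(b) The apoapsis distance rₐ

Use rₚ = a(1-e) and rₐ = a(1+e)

Convert to SI: a = 2 Mm = 2e+06 m.
(a) rₚ = a(1 − e) = 2e+06 · (1 − 0.6) = 2e+06 · 0.4 ≈ 8e+05 m = 800 km.
(b) rₐ = a(1 + e) = 2e+06 · (1 + 0.6) = 2e+06 · 1.6 ≈ 3.2e+06 m = 3.2 Mm.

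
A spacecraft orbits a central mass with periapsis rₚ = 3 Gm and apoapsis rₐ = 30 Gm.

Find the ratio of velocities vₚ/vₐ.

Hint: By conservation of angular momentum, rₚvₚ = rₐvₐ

Convert to SI: rₚ = 3 Gm = 3e+09 m; rₐ = 30 Gm = 3e+10 m.
Conservation of angular momentum gives rₚvₚ = rₐvₐ, so vₚ/vₐ = rₐ/rₚ.
vₚ/vₐ = 3e+10 / 3e+09 ≈ 10.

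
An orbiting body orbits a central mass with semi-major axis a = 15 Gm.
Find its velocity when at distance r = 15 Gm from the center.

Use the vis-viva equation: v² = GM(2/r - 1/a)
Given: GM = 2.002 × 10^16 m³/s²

Convert to SI: a = 15 Gm = 1.5e+10 m; r = 15 Gm = 1.5e+10 m.
Vis-viva: v = √(GM · (2/r − 1/a)).
2/r − 1/a = 2/1.5e+10 − 1/1.5e+10 = 6.66667e-11 m⁻¹.
v = √(2.002e+16 · 6.66667e-11) m/s ≈ 1155 m/s = 1.155 km/s.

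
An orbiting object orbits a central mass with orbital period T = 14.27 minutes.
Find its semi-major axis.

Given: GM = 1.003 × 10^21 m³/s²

Convert to SI: T = 14.27 minutes = 856.2 s.
Invert Kepler's third law: a = (GM · T² / (4π²))^(1/3).
Substituting T = 856.2 s and GM = 1.003e+21 m³/s²:
a = (1.003e+21 · (856.2)² / (4π²))^(1/3) m
a ≈ 2.651e+08 m = 2.651 × 10^8 m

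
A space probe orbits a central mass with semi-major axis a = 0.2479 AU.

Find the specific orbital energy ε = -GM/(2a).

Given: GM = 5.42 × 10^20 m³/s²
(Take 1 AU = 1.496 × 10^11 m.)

Convert to SI: a = 0.2479 AU = 3.70858e+10 m.
ε = −GM / (2a).
ε = −5.42e+20 / (2 · 3.70858e+10) J/kg ≈ -7.307e+09 J/kg = -7.307 GJ/kg.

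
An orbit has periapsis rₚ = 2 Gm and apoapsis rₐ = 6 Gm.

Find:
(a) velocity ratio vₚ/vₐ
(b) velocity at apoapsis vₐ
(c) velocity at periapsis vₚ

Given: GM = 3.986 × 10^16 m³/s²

Convert to SI: rₚ = 2 Gm = 2e+09 m; rₐ = 6 Gm = 6e+09 m.
(a) Conservation of angular momentum (rₚvₚ = rₐvₐ) gives vₚ/vₐ = rₐ/rₚ = 6e+09/2e+09 ≈ 3
(b) With a = (rₚ + rₐ)/2 = 4e+09 m, vₐ = √(GM (2/rₐ − 1/a)) = √(3.986e+16 · (2/6e+09 − 1/4e+09)) m/s ≈ 1823 m/s
(c) With a = (rₚ + rₐ)/2 = 4e+09 m, vₚ = √(GM (2/rₚ − 1/a)) = √(3.986e+16 · (2/2e+09 − 1/4e+09)) m/s ≈ 5468 m/s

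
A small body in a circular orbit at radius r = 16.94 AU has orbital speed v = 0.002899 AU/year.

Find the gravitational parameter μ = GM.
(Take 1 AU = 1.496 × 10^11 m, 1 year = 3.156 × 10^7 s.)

Convert to SI: r = 16.94 AU = 2.53422e+12 m; v = 0.002899 AU/year = 13.7418 m/s.
For a circular orbit v² = GM/r, so GM = v² · r.
GM = (13.7418)² · 2.53422e+12 m³/s² ≈ 4.786e+14 m³/s² = 4.786 × 10^14 m³/s².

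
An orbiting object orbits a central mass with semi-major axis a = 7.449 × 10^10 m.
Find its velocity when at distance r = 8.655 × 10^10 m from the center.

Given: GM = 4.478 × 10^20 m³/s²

Vis-viva: v = √(GM · (2/r − 1/a)).
2/r − 1/a = 2/8.655e+10 − 1/7.449e+10 = 9.68341e-12 m⁻¹.
v = √(4.478e+20 · 9.68341e-12) m/s ≈ 6.585e+04 m/s = 65.85 km/s.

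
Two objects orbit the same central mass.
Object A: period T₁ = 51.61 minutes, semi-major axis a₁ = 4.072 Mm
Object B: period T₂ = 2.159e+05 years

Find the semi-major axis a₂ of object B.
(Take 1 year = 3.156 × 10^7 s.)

Convert to SI: T₁ = 51.61 minutes = 3096.6 s; a₁ = 4.072 Mm = 4.072e+06 m; T₂ = 2.159e+05 years = 6.8138e+12 s.
Kepler's third law: (T₁/T₂)² = (a₁/a₂)³ ⇒ a₂ = a₁ · (T₂/T₁)^(2/3).
T₂/T₁ = 6.8138e+12 / 3096.6 = 2.20041e+09.
a₂ = 4.072e+06 · (2.20041e+09)^(2/3) m ≈ 6.889e+12 m = 6.889 Tm.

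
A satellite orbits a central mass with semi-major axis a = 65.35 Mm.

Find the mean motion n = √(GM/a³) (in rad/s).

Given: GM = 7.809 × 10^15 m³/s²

Convert to SI: a = 65.35 Mm = 6.535e+07 m.
n = √(GM / a³).
n = √(7.809e+15 / (6.535e+07)³) rad/s ≈ 0.0001673 rad/s.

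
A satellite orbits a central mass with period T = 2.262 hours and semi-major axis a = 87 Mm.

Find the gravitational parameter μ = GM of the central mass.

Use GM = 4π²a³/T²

Convert to SI: T = 2.262 hours = 8143.2 s; a = 87 Mm = 8.7e+07 m.
GM = 4π² · a³ / T².
GM = 4π² · (8.7e+07)³ / (8143.2)² m³/s² ≈ 3.92e+17 m³/s² = 3.92 × 10^17 m³/s².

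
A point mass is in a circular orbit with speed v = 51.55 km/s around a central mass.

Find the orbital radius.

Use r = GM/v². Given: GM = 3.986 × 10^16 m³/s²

Convert to SI: v = 51.55 km/s = 51550 m/s.
For a circular orbit, v² = GM / r, so r = GM / v².
r = 3.986e+16 / (51550)² m ≈ 1.5e+07 m = 15 Mm.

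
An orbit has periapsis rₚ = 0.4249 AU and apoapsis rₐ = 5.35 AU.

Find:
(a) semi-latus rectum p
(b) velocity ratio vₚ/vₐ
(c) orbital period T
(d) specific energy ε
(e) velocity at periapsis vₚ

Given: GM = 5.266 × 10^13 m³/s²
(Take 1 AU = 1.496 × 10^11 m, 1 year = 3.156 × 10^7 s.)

Convert to SI: rₚ = 0.4249 AU = 6.3565e+10 m; rₐ = 5.35 AU = 8.0036e+11 m.
(a) From a = (rₚ + rₐ)/2 = 4.31963e+11 m and e = (rₐ − rₚ)/(rₐ + rₚ) = 0.852846, p = a(1 − e²) = 4.31963e+11 · (1 − (0.852846)²) ≈ 1.178e+11 m
(b) Conservation of angular momentum (rₚvₚ = rₐvₐ) gives vₚ/vₐ = rₐ/rₚ = 8.0036e+11/6.3565e+10 ≈ 12.59
(c) With a = (rₚ + rₐ)/2 = 4.31963e+11 m, T = 2π √(a³/GM) = 2π √((4.31963e+11)³/5.266e+13) s ≈ 2.458e+11 s
(d) With a = (rₚ + rₐ)/2 = 4.31963e+11 m, ε = −GM/(2a) = −5.266e+13/(2 · 4.31963e+11) J/kg ≈ -60.95 J/kg
(e) With a = (rₚ + rₐ)/2 = 4.31963e+11 m, vₚ = √(GM (2/rₚ − 1/a)) = √(5.266e+13 · (2/6.3565e+10 − 1/4.31963e+11)) m/s ≈ 39.18 m/s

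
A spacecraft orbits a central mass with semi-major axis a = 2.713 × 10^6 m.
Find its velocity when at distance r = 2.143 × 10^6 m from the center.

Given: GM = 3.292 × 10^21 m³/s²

Vis-viva: v = √(GM · (2/r − 1/a)).
2/r − 1/a = 2/2.143e+06 − 1/2.713e+06 = 5.64675e-07 m⁻¹.
v = √(3.292e+21 · 5.64675e-07) m/s ≈ 4.312e+07 m/s = 4.312e+04 km/s.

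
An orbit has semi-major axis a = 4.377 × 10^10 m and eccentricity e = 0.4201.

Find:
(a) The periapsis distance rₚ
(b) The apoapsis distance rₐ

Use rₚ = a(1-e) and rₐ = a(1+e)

(a) rₚ = a(1 − e) = 4.377e+10 · (1 − 0.4201) = 4.377e+10 · 0.5799 ≈ 2.538e+10 m = 2.538 × 10^10 m.
(b) rₐ = a(1 + e) = 4.377e+10 · (1 + 0.4201) = 4.377e+10 · 1.4201 ≈ 6.216e+10 m = 6.216 × 10^10 m.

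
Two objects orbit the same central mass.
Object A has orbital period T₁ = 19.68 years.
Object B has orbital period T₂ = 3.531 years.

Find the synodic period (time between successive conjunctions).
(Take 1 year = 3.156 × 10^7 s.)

Convert to SI: T₁ = 19.68 years = 6.21101e+08 s; T₂ = 3.531 years = 1.11438e+08 s.
T_syn = |T₁ · T₂ / (T₁ − T₂)|.
T_syn = |6.21101e+08 · 1.11438e+08 / (6.21101e+08 − 1.11438e+08)| s ≈ 1.358e+08 s = 4.303 years.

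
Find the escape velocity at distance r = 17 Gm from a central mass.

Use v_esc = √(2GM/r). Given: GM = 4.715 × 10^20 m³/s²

Convert to SI: r = 17 Gm = 1.7e+10 m.
Escape velocity comes from setting total energy to zero: ½v² − GM/r = 0 ⇒ v_esc = √(2GM / r).
v_esc = √(2 · 4.715e+20 / 1.7e+10) m/s ≈ 2.355e+05 m/s = 235.5 km/s.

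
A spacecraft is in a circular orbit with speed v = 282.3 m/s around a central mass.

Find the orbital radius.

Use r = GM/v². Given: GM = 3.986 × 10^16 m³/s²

For a circular orbit, v² = GM / r, so r = GM / v².
r = 3.986e+16 / (282.3)² m ≈ 5.002e+11 m = 500.2 Gm.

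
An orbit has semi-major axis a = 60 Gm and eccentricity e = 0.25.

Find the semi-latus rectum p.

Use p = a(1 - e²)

Convert to SI: a = 60 Gm = 6e+10 m.
p = a (1 − e²).
p = 6e+10 · (1 − (0.25)²) = 6e+10 · 0.9375 ≈ 5.625e+10 m = 56.25 Gm.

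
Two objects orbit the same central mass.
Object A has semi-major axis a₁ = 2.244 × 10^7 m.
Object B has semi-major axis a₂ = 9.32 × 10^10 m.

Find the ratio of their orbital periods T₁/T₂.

From Kepler's third law, (T₁/T₂)² = (a₁/a₂)³, so T₁/T₂ = (a₁/a₂)^(3/2).
a₁/a₂ = 2.244e+07 / 9.32e+10 = 0.000240773.
T₁/T₂ = (0.000240773)^(3/2) ≈ 3.736e-06.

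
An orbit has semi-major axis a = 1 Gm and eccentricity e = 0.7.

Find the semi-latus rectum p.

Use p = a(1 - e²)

Convert to SI: a = 1 Gm = 1e+09 m.
p = a (1 − e²).
p = 1e+09 · (1 − (0.7)²) = 1e+09 · 0.51 ≈ 5.1e+08 m = 510 Mm.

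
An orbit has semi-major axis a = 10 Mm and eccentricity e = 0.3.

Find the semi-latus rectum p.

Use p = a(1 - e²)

Convert to SI: a = 10 Mm = 1e+07 m.
p = a (1 − e²).
p = 1e+07 · (1 − (0.3)²) = 1e+07 · 0.91 ≈ 9.1e+06 m = 9.1 Mm.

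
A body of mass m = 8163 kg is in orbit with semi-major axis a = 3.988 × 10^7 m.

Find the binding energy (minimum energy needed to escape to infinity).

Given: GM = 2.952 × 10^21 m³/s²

Total orbital energy is E = −GMm/(2a); binding energy is E_bind = −E = GMm/(2a).
E_bind = 2.952e+21 · 8163 / (2 · 3.988e+07) J ≈ 3.021e+17 J = 302.1 PJ.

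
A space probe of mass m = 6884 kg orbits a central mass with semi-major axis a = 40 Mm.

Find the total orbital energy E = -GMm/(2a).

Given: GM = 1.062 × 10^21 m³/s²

Convert to SI: a = 40 Mm = 4e+07 m.
E = −GMm / (2a).
E = −1.062e+21 · 6884 / (2 · 4e+07) J ≈ -9.139e+16 J = -91.39 PJ.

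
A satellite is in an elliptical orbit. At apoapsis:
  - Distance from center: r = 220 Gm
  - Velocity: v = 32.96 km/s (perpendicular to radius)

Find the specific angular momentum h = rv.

Convert to SI: r = 220 Gm = 2.2e+11 m; v = 32.96 km/s = 32960 m/s.
With v perpendicular to r, h = r · v.
h = 2.2e+11 · 32960 m²/s ≈ 7.251e+15 m²/s.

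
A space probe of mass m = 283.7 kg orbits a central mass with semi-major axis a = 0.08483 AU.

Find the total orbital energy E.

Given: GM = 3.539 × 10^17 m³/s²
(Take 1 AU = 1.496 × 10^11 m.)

Convert to SI: a = 0.08483 AU = 1.26906e+10 m.
E = −GMm / (2a).
E = −3.539e+17 · 283.7 / (2 · 1.26906e+10) J ≈ -3.956e+09 J = -3.956 GJ.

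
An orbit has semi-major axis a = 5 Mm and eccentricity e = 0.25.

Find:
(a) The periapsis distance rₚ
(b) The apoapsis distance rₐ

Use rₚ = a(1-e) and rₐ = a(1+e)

Convert to SI: a = 5 Mm = 5e+06 m.
(a) rₚ = a(1 − e) = 5e+06 · (1 − 0.25) = 5e+06 · 0.75 ≈ 3.75e+06 m = 3.75 Mm.
(b) rₐ = a(1 + e) = 5e+06 · (1 + 0.25) = 5e+06 · 1.25 ≈ 6.25e+06 m = 6.25 Mm.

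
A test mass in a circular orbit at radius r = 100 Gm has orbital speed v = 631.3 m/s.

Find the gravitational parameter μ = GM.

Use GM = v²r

Convert to SI: r = 100 Gm = 1e+11 m.
For a circular orbit v² = GM/r, so GM = v² · r.
GM = (631.3)² · 1e+11 m³/s² ≈ 3.985e+16 m³/s² = 3.985 × 10^16 m³/s².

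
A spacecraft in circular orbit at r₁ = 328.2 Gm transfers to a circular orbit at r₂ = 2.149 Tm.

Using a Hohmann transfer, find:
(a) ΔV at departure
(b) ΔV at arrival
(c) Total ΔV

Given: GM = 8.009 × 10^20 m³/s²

Convert to SI: r₁ = 328.2 Gm = 3.282e+11 m; r₂ = 2.149 Tm = 2.149e+12 m.
Transfer semi-major axis: a_t = (r₁ + r₂)/2 = (3.282e+11 + 2.149e+12)/2 = 1.2386e+12 m.
Circular speeds: v₁ = √(GM/r₁) = 49399.2 m/s, v₂ = √(GM/r₂) = 19305.1 m/s.
Transfer speeds (vis-viva v² = GM(2/r − 1/a_t)): v₁ᵗ = 65068.8 m/s, v₂ᵗ = 9937.44 m/s.
(a) ΔV₁ = |v₁ᵗ − v₁| ≈ 1.567e+04 m/s = 15.67 km/s.
(b) ΔV₂ = |v₂ − v₂ᵗ| ≈ 9368 m/s = 9.368 km/s.
(c) ΔV_total = ΔV₁ + ΔV₂ ≈ 2.504e+04 m/s = 25.04 km/s.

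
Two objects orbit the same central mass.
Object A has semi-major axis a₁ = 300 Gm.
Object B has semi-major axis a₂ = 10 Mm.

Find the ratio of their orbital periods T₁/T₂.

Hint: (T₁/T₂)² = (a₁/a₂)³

Convert to SI: a₁ = 300 Gm = 3e+11 m; a₂ = 10 Mm = 1e+07 m.
From Kepler's third law, (T₁/T₂)² = (a₁/a₂)³, so T₁/T₂ = (a₁/a₂)^(3/2).
a₁/a₂ = 3e+11 / 1e+07 = 30000.
T₁/T₂ = (30000)^(3/2) ≈ 5.196e+06.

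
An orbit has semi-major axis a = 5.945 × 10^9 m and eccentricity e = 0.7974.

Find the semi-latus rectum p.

p = a (1 − e²).
p = 5.945e+09 · (1 − (0.7974)²) = 5.945e+09 · 0.364153 ≈ 2.165e+09 m = 2.165 × 10^9 m.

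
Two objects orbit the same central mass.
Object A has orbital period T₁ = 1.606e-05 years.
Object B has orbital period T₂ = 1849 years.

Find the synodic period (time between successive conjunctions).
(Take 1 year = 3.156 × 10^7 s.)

Convert to SI: T₁ = 1.606e-05 years = 506.854 s; T₂ = 1849 years = 5.83544e+10 s.
T_syn = |T₁ · T₂ / (T₁ − T₂)|.
T_syn = |506.854 · 5.83544e+10 / (506.854 − 5.83544e+10)| s ≈ 506.9 s = 1.606e-05 years.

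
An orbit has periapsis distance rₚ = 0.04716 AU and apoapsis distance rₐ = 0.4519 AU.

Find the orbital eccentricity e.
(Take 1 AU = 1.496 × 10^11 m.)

Convert to SI: rₚ = 0.04716 AU = 7.05514e+09 m; rₐ = 0.4519 AU = 6.76042e+10 m.
e = (rₐ − rₚ) / (rₐ + rₚ).
e = (6.76042e+10 − 7.05514e+09) / (6.76042e+10 + 7.05514e+09) = 6.05491e+10 / 7.46594e+10 ≈ 0.811.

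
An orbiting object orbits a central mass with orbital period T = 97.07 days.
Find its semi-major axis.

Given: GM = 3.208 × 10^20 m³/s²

Convert to SI: T = 97.07 days = 8.38685e+06 s.
Invert Kepler's third law: a = (GM · T² / (4π²))^(1/3).
Substituting T = 8.38685e+06 s and GM = 3.208e+20 m³/s²:
a = (3.208e+20 · (8.38685e+06)² / (4π²))^(1/3) m
a ≈ 8.299e+10 m = 82.99 Gm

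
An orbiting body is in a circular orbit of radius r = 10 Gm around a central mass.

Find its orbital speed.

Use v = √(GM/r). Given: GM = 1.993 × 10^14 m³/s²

Convert to SI: r = 10 Gm = 1e+10 m.
For a circular orbit, gravity supplies the centripetal force, so v = √(GM / r).
v = √(1.993e+14 / 1e+10) m/s ≈ 141.2 m/s = 141.2 m/s.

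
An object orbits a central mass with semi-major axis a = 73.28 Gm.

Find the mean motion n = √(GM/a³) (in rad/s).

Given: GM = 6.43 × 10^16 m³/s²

Convert to SI: a = 73.28 Gm = 7.328e+10 m.
n = √(GM / a³).
n = √(6.43e+16 / (7.328e+10)³) rad/s ≈ 1.278e-08 rad/s.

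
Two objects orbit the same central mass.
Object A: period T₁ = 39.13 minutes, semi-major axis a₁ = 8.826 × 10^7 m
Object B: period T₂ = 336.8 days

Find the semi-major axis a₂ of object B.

Convert to SI: T₁ = 39.13 minutes = 2347.8 s; T₂ = 336.8 days = 2.90995e+07 s.
Kepler's third law: (T₁/T₂)² = (a₁/a₂)³ ⇒ a₂ = a₁ · (T₂/T₁)^(2/3).
T₂/T₁ = 2.90995e+07 / 2347.8 = 12394.4.
a₂ = 8.826e+07 · (12394.4)^(2/3) m ≈ 4.727e+10 m = 4.727 × 10^10 m.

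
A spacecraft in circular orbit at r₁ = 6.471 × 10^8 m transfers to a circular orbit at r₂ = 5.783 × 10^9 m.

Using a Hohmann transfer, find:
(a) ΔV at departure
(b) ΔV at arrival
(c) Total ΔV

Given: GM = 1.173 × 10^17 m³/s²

Transfer semi-major axis: a_t = (r₁ + r₂)/2 = (6.471e+08 + 5.783e+09)/2 = 3.21505e+09 m.
Circular speeds: v₁ = √(GM/r₁) = 13463.7 m/s, v₂ = √(GM/r₂) = 4503.73 m/s.
Transfer speeds (vis-viva v² = GM(2/r − 1/a_t)): v₁ᵗ = 18057 m/s, v₂ᵗ = 2020.53 m/s.
(a) ΔV₁ = |v₁ᵗ − v₁| ≈ 4593 m/s = 4.593 km/s.
(b) ΔV₂ = |v₂ − v₂ᵗ| ≈ 2483 m/s = 2.483 km/s.
(c) ΔV_total = ΔV₁ + ΔV₂ ≈ 7077 m/s = 7.077 km/s.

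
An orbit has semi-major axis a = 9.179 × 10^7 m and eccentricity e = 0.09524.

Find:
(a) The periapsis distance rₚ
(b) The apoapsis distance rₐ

(a) rₚ = a(1 − e) = 9.179e+07 · (1 − 0.09524) = 9.179e+07 · 0.90476 ≈ 8.305e+07 m = 8.305 × 10^7 m.
(b) rₐ = a(1 + e) = 9.179e+07 · (1 + 0.09524) = 9.179e+07 · 1.09524 ≈ 1.005e+08 m = 1.005 × 10^8 m.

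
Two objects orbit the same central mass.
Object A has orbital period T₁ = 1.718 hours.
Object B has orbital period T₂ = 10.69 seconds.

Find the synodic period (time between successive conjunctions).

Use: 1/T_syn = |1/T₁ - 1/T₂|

Convert to SI: T₁ = 1.718 hours = 6184.8 s.
T_syn = |T₁ · T₂ / (T₁ − T₂)|.
T_syn = |6184.8 · 10.69 / (6184.8 − 10.69)| s ≈ 10.71 s = 10.71 seconds.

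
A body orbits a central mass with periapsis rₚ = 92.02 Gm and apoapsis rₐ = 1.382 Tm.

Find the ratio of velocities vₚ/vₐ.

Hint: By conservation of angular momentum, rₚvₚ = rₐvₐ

Convert to SI: rₚ = 92.02 Gm = 9.202e+10 m; rₐ = 1.382 Tm = 1.382e+12 m.
Conservation of angular momentum gives rₚvₚ = rₐvₐ, so vₚ/vₐ = rₐ/rₚ.
vₚ/vₐ = 1.382e+12 / 9.202e+10 ≈ 15.02.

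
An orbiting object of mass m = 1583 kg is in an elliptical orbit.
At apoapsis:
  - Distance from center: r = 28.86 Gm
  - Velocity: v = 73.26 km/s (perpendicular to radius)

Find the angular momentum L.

Convert to SI: r = 28.86 Gm = 2.886e+10 m; v = 73.26 km/s = 73260 m/s.
Since v is perpendicular to r, L = m · v · r.
L = 1583 · 73260 · 2.886e+10 kg·m²/s ≈ 3.347e+18 kg·m²/s.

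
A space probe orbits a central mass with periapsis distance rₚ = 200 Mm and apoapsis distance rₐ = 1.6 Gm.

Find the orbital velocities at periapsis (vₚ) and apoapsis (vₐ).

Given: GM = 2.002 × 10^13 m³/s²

Convert to SI: rₚ = 200 Mm = 2e+08 m; rₐ = 1.6 Gm = 1.6e+09 m.
Use the vis-viva equation v² = GM(2/r − 1/a) with a = (rₚ + rₐ)/2 = (2e+08 + 1.6e+09)/2 = 9e+08 m.
vₚ = √(GM · (2/rₚ − 1/a)) = √(2.002e+13 · (2/2e+08 − 1/9e+08)) m/s ≈ 421.8 m/s = 421.8 m/s.
vₐ = √(GM · (2/rₐ − 1/a)) = √(2.002e+13 · (2/1.6e+09 − 1/9e+08)) m/s ≈ 52.73 m/s = 52.73 m/s.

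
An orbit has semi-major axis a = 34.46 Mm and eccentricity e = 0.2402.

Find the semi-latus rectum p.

Convert to SI: a = 34.46 Mm = 3.446e+07 m.
p = a (1 − e²).
p = 3.446e+07 · (1 − (0.2402)²) = 3.446e+07 · 0.942304 ≈ 3.247e+07 m = 32.47 Mm.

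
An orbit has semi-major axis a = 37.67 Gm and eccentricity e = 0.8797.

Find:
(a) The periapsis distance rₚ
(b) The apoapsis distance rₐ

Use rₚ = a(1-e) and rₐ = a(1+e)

Convert to SI: a = 37.67 Gm = 3.767e+10 m.
(a) rₚ = a(1 − e) = 3.767e+10 · (1 − 0.8797) = 3.767e+10 · 0.1203 ≈ 4.532e+09 m = 4.532 Gm.
(b) rₐ = a(1 + e) = 3.767e+10 · (1 + 0.8797) = 3.767e+10 · 1.8797 ≈ 7.081e+10 m = 70.81 Gm.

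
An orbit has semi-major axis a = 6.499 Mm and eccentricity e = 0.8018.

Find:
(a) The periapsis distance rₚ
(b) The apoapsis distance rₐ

Convert to SI: a = 6.499 Mm = 6.499e+06 m.
(a) rₚ = a(1 − e) = 6.499e+06 · (1 − 0.8018) = 6.499e+06 · 0.1982 ≈ 1.288e+06 m = 1.288 Mm.
(b) rₐ = a(1 + e) = 6.499e+06 · (1 + 0.8018) = 6.499e+06 · 1.8018 ≈ 1.171e+07 m = 11.71 Mm.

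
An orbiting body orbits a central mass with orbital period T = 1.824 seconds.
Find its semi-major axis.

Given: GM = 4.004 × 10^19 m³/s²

Invert Kepler's third law: a = (GM · T² / (4π²))^(1/3).
Substituting T = 1.824 s and GM = 4.004e+19 m³/s²:
a = (4.004e+19 · (1.824)² / (4π²))^(1/3) m
a ≈ 1.5e+06 m = 1.5 Mm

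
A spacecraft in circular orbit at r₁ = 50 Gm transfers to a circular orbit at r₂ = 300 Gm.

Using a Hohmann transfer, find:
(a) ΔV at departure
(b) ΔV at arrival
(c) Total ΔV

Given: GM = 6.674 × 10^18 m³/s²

Convert to SI: r₁ = 50 Gm = 5e+10 m; r₂ = 300 Gm = 3e+11 m.
Transfer semi-major axis: a_t = (r₁ + r₂)/2 = (5e+10 + 3e+11)/2 = 1.75e+11 m.
Circular speeds: v₁ = √(GM/r₁) = 11553.4 m/s, v₂ = √(GM/r₂) = 4716.64 m/s.
Transfer speeds (vis-viva v² = GM(2/r − 1/a_t)): v₁ᵗ = 15126.9 m/s, v₂ᵗ = 2521.15 m/s.
(a) ΔV₁ = |v₁ᵗ − v₁| ≈ 3574 m/s = 3.574 km/s.
(b) ΔV₂ = |v₂ − v₂ᵗ| ≈ 2195 m/s = 2.195 km/s.
(c) ΔV_total = ΔV₁ + ΔV₂ ≈ 5769 m/s = 5.769 km/s.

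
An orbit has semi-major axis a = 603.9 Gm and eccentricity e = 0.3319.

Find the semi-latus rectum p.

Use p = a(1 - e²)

Convert to SI: a = 603.9 Gm = 6.039e+11 m.
p = a (1 − e²).
p = 6.039e+11 · (1 − (0.3319)²) = 6.039e+11 · 0.889842 ≈ 5.374e+11 m = 537.4 Gm.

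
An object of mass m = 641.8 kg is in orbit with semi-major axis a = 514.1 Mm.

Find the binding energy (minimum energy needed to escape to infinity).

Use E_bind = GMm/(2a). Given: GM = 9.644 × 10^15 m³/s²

Convert to SI: a = 514.1 Mm = 5.141e+08 m.
Total orbital energy is E = −GMm/(2a); binding energy is E_bind = −E = GMm/(2a).
E_bind = 9.644e+15 · 641.8 / (2 · 5.141e+08) J ≈ 6.02e+09 J = 6.02 GJ.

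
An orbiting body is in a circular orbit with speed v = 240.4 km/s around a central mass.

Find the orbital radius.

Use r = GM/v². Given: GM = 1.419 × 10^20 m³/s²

Convert to SI: v = 240.4 km/s = 240400 m/s.
For a circular orbit, v² = GM / r, so r = GM / v².
r = 1.419e+20 / (240400)² m ≈ 2.455e+09 m = 2.455 Gm.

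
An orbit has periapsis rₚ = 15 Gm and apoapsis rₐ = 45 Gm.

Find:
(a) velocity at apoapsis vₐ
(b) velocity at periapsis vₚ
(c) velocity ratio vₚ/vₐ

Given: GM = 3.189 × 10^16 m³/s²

Convert to SI: rₚ = 15 Gm = 1.5e+10 m; rₐ = 45 Gm = 4.5e+10 m.
(a) With a = (rₚ + rₐ)/2 = 3e+10 m, vₐ = √(GM (2/rₐ − 1/a)) = √(3.189e+16 · (2/4.5e+10 − 1/3e+10)) m/s ≈ 595.3 m/s
(b) With a = (rₚ + rₐ)/2 = 3e+10 m, vₚ = √(GM (2/rₚ − 1/a)) = √(3.189e+16 · (2/1.5e+10 − 1/3e+10)) m/s ≈ 1786 m/s
(c) Conservation of angular momentum (rₚvₚ = rₐvₐ) gives vₚ/vₐ = rₐ/rₚ = 4.5e+10/1.5e+10 ≈ 3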